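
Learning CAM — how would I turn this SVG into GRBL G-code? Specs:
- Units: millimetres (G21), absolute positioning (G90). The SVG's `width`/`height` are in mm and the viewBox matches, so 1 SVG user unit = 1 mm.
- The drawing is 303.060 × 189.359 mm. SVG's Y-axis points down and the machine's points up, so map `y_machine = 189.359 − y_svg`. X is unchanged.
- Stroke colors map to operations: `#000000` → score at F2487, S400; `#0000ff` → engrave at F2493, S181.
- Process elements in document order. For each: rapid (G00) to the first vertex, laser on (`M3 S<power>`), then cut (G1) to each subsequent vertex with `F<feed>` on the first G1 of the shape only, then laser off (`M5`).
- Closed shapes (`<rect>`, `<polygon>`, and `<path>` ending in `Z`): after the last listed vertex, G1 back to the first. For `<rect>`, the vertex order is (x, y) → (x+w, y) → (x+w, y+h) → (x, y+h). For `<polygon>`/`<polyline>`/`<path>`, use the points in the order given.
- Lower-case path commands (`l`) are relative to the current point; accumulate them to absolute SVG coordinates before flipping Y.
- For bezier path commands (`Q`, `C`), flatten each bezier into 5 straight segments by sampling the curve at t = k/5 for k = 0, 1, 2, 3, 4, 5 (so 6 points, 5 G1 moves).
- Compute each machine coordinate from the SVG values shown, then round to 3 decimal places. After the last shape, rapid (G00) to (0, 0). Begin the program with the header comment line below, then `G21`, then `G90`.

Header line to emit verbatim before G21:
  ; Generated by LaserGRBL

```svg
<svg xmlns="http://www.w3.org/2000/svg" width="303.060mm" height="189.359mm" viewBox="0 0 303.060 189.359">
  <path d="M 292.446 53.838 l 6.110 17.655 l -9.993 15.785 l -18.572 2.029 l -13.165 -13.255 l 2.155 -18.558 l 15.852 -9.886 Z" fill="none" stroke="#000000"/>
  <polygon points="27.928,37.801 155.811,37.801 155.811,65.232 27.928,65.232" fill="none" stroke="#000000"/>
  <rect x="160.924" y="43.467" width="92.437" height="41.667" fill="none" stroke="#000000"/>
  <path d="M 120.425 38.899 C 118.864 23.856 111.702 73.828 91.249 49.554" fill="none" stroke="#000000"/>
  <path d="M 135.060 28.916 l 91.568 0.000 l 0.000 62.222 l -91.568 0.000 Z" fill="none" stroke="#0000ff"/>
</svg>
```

1 u = 1 mm; y_m = 189.359 − y.

[1] `<path>` regular polygon, #000000→score S400 F2487: (292.446,135.521) → (298.556,117.866) → (288.563,102.081) → (269.991,100.052) → (256.826,113.307) → (258.981,131.865) → (274.833,141.751) → (292.446,135.521) (closed)

[2] `<polygon>` rectangle, #000000→score S400 F2487: (27.928,151.558) → (155.811,151.558) → (155.811,124.127) → (27.928,124.127) → (27.928,151.558) (closed)

[3] `<rect>` rectangle, #000000→score S400 F2487: (160.924,145.892) → (253.361,145.892) → (253.361,104.225) → (160.924,104.225) → (160.924,145.892) (closed)

[4] `<path>` cubic bezier, #000000→score S400 F2487: (120.425,150.460) → (118.755,152.798) → (115.371,146.217) → (109.905,137.402) → (101.987,133.036) → (91.249,139.805)

[5] `<path>` rectangle, #0000ff→engrave S181 F2493: (135.060,160.443) → (226.628,160.443) → (226.628,98.221) → (135.060,98.221) → (135.060,160.443) (closed)

; Generated by LaserGRBL
G21
G90
G00 X292.446 Y135.521
M3 S400
G1 X298.556 Y117.866 F2487
G1 X288.563 Y102.081
G1 X269.991 Y100.052
G1 X256.826 Y113.307
G1 X258.981 Y131.865
G1 X274.833 Y141.751
G1 X292.446 Y135.521
M5
G00 X27.928 Y151.558
M3 S400
G1 X155.811 Y151.558 F2487
G1 X155.811 Y124.127
G1 X27.928 Y124.127
G1 X27.928 Y151.558
M5
G00 X160.924 Y145.892
M3 S400
G1 X253.361 Y145.892 F2487
G1 X253.361 Y104.225
G1 X160.924 Y104.225
G1 X160.924 Y145.892
M5
G00 X120.425 Y150.460
M3 S400
G1 X118.755 Y152.798 F2487
G1 X115.371 Y146.217
G1 X109.905 Y137.402
G1 X101.987 Y133.036
G1 X91.249 Y139.805
M5
G00 X135.060 Y160.443
M3 S181
G1 X226.628 Y160.443 F2493
G1 X226.628 Y98.221
G1 X135.060 Y98.221
G1 X135.060 Y160.443
M5
G00 X0.000 Y0.000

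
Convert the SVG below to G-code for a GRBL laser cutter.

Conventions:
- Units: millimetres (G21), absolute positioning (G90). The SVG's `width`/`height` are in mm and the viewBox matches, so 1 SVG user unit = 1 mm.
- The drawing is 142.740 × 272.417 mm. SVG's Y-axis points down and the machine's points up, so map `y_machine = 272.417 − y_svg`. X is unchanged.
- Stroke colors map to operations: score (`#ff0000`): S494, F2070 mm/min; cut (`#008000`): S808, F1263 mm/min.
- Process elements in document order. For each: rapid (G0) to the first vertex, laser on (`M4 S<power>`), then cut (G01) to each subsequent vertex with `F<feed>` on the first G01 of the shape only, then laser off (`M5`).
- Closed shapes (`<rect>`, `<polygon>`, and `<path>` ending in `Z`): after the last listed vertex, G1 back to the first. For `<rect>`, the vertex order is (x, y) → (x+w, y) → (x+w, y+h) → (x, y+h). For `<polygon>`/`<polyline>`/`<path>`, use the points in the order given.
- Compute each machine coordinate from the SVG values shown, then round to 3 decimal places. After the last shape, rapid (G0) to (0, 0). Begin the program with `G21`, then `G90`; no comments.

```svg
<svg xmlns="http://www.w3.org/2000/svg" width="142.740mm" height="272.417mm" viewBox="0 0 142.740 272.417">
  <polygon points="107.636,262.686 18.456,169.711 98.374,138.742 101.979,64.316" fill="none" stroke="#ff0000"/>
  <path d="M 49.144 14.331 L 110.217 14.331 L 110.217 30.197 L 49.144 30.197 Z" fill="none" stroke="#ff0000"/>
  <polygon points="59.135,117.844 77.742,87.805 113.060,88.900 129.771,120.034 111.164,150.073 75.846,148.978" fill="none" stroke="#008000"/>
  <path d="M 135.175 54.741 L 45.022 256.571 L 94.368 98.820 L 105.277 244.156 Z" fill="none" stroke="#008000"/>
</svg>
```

G21
G90
G0 X107.636 Y9.731
M4 S494
G01 X18.456 Y102.706 F2070
G01 X98.374 Y133.675
G01 X101.979 Y208.101
G01 X107.636 Y9.731
M5
G0 X49.144 Y258.086
M4 S494
G01 X110.217 Y258.086 F2070
G01 X110.217 Y242.220
G01 X49.144 Y242.220
G01 X49.144 Y258.086
M5
G0 X59.135 Y154.573
M4 S808
G01 X77.742 Y184.612 F1263
G01 X113.060 Y183.517
G01 X129.771 Y152.383
G01 X111.164 Y122.344
G01 X75.846 Y123.439
G01 X59.135 Y154.573
M5
G0 X135.175 Y217.676
M4 S808
G01 X45.022 Y15.846 F1263
G01 X94.368 Y173.597
G01 X105.277 Y28.261
G01 X135.175 Y217.676
M5
G0 X0.000 Y0.000

viewBox `0 0 142.740 272.417` with mm width/height → 1 unit = 1 mm. Flip: y_m = 272.417 − y_svg.

**Shape 1** — `<polygon>` closed polygon, stroke `#ff0000` → score (S494, F2070). Machine vertices: (107.636,9.731) → (18.456,102.706) → (98.374,133.675) → (101.979,208.101) → (107.636,9.731). Closed: final G1 returns to the first vertex.

**Shape 2** — `<path>` rectangle, stroke `#ff0000` → score (S494, F2070). Machine vertices: (49.144,258.086) → (110.217,258.086) → (110.217,242.220) → (49.144,242.220) → (49.144,258.086). Closed: final G1 returns to the first vertex.

**Shape 3** — `<polygon>` regular polygon, stroke `#008000` → cut (S808, F1263). Machine vertices: (59.135,154.573) → (77.742,184.612) → (113.060,183.517) → (129.771,152.383) → (111.164,122.344) → (75.846,123.439) → (59.135,154.573). Closed: final G1 returns to the first vertex.

**Shape 4** — `<path>` closed polygon, stroke `#008000` → cut (S808, F1263). Machine vertices: (135.175,217.676) → (45.022,15.846) → (94.368,173.597) → (105.277,28.261) → (135.175,217.676). Closed: final G1 returns to the first vertex.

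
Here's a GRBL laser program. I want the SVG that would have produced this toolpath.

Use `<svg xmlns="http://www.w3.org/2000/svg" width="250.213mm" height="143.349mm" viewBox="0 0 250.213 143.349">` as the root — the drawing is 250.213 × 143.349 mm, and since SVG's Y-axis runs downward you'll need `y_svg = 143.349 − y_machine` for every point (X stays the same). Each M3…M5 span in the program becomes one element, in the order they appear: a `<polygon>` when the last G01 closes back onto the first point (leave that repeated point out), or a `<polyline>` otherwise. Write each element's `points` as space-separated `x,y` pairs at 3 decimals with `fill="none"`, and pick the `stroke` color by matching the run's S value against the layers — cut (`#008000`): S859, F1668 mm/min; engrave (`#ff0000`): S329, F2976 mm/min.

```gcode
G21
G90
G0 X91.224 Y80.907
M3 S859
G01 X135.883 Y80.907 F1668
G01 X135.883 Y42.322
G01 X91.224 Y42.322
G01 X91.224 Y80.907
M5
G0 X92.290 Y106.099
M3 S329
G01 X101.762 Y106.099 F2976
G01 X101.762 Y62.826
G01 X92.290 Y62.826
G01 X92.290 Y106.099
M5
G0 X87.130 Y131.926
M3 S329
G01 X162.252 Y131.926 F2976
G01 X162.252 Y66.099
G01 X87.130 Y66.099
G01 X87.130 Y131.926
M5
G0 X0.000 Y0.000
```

Machine Y-up, SVG Y-down with viewBox height 143.349, so y_svg = 143.349 − y_machine; X carries over.

Run 1: the run's S859 means `#008000` (cut). The run returns to its start, so emit a `<polygon>` with points (Y-flipped): 91.224,62.442 135.883,62.442 135.883,101.027 91.224,101.027.

Run 2: power S329 maps to stroke `#ff0000` (engrave). The run returns to its start, so emit a `<polygon>` with points (Y-flipped): 92.290,37.250 101.762,37.250 101.762,80.523 92.290,80.523.

Run 3: S329 ⇒ engrave layer `#ff0000`. The run returns to its start, so emit a `<polygon>` with points (Y-flipped): 87.130,11.423 162.252,11.423 162.252,77.250 87.130,77.250.

<svg xmlns="http://www.w3.org/2000/svg" width="250.213mm" height="143.349mm" viewBox="0 0 250.213 143.349">
  <polygon points="91.224,62.442 135.883,62.442 135.883,101.027 91.224,101.027" fill="none" stroke="#008000"/>
  <polygon points="92.290,37.250 101.762,37.250 101.762,80.523 92.290,80.523" fill="none" stroke="#ff0000"/>
  <polygon points="87.130,11.423 162.252,11.423 162.252,77.250 87.130,77.250" fill="none" stroke="#ff0000"/>
</svg>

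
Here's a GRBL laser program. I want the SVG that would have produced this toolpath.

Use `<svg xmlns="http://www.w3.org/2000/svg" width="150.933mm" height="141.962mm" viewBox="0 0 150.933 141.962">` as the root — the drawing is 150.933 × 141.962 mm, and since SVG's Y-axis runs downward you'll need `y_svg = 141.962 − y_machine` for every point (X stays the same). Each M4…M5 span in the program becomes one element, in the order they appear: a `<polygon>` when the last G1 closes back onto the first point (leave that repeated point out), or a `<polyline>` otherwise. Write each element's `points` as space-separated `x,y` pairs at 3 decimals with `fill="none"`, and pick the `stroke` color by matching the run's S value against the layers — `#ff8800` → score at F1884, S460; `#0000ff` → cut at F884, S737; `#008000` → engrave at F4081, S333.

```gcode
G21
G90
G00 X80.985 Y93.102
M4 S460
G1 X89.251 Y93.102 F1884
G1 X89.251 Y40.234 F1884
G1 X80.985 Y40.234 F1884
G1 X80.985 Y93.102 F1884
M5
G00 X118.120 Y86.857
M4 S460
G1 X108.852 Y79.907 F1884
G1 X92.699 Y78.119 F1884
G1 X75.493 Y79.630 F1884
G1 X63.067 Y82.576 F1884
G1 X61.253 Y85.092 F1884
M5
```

Machine Y-up, SVG Y-down with viewBox height 141.962, so y_svg = 141.962 − y_machine; X carries over. Every run uses S460, so all elements get stroke `#ff8800` (score).

Run 1: The run returns to its start, so emit a `<polygon>` with points (Y-flipped): 80.985,48.860 89.251,48.860 89.251,101.728 80.985,101.728.

Run 2: The run is open, so emit a `<polyline>` with points (Y-flipped): 118.120,55.105 108.852,62.055 92.699,63.843 75.493,62.332 63.067,59.386 61.253,56.870.

<svg xmlns="http://www.w3.org/2000/svg" width="150.933mm" height="141.962mm" viewBox="0 0 150.933 141.962">
  <polygon points="80.985,48.860 89.251,48.860 89.251,101.728 80.985,101.728" fill="none" stroke="#ff8800"/>
  <polyline points="118.120,55.105 108.852,62.055 92.699,63.843 75.493,62.332 63.067,59.386 61.253,56.870" fill="none" stroke="#ff8800"/>
</svg>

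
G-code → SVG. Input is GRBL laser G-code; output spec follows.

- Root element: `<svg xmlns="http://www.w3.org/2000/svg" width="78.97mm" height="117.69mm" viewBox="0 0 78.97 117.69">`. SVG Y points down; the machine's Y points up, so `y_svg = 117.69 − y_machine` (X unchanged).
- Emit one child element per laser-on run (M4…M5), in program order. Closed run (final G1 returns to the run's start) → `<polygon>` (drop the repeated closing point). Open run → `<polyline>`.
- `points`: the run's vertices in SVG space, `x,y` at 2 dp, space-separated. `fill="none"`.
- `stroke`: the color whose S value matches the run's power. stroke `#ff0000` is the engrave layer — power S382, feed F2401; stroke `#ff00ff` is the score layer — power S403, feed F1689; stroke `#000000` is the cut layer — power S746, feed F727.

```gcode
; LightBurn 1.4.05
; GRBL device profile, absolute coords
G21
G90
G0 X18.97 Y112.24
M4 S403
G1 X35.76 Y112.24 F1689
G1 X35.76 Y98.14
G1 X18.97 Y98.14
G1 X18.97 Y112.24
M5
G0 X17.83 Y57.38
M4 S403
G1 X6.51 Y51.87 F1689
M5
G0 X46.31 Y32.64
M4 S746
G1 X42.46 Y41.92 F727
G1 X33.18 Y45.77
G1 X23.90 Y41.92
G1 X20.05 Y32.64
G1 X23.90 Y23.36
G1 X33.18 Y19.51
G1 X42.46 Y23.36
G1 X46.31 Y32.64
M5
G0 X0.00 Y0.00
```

<svg xmlns="http://www.w3.org/2000/svg" width="78.97mm" height="117.69mm" viewBox="0 0 78.97 117.69">
  <polygon points="18.97,5.45 35.76,5.45 35.76,19.55 18.97,19.55" fill="none" stroke="#ff00ff"/>
  <polyline points="17.83,60.31 6.51,65.82" fill="none" stroke="#ff00ff"/>
  <polygon points="46.31,85.05 42.46,75.77 33.18,71.92 23.90,75.77 20.05,85.05 23.90,94.33 33.18,98.18 42.46,94.33" fill="none" stroke="#000000"/>
</svg>

y_svg = 117.69 − y_m.

[1] S403→`#ff00ff` (score); closed run; points: 18.97,5.45 35.76,5.45 35.76,19.55 18.97,19.55

[2] S403→`#ff00ff` (score); open run; points: 17.83,60.31 6.51,65.82

[3] S746→`#000000` (cut); closed run; points: 46.31,85.05 42.46,75.77 33.18,71.92 23.90,75.77 20.05,85.05 23.90,94.33 33.18,98.18 42.46,94.33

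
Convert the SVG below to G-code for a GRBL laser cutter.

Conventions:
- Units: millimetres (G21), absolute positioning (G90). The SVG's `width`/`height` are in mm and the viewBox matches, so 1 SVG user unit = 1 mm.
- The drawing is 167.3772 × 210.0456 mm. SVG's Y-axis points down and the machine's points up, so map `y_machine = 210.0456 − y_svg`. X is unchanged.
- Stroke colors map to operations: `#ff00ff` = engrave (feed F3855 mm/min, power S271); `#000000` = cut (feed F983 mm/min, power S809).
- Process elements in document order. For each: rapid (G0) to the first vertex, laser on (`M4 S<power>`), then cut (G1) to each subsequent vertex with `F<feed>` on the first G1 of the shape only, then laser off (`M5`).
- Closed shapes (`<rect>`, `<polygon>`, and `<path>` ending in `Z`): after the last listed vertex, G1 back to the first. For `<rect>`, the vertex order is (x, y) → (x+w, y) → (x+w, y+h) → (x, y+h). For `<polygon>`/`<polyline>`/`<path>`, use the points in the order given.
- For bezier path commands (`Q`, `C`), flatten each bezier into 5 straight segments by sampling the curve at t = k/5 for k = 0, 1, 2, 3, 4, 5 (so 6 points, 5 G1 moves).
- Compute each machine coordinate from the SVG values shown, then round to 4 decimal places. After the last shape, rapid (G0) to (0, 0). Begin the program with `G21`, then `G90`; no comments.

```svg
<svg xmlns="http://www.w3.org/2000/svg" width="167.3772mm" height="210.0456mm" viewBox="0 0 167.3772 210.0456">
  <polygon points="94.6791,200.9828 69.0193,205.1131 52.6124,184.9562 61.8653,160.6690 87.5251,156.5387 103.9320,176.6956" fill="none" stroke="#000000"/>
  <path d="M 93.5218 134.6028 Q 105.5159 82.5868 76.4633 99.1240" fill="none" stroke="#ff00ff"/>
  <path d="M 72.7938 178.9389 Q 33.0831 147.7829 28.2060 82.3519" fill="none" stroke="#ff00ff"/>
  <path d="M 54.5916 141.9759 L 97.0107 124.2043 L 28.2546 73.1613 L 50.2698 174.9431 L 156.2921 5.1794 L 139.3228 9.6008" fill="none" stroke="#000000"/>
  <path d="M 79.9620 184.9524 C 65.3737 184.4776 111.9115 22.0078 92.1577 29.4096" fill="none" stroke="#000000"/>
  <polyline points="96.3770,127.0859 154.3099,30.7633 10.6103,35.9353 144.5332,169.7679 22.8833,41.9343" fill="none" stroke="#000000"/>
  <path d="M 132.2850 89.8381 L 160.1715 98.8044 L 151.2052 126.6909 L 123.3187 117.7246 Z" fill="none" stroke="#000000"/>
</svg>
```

viewBox `0 0 167.3772 210.0456` with mm width/height → 1 unit = 1 mm. Flip: y_m = 210.0456 − y_svg.

**Shape 1** — `<polygon>` regular polygon, stroke `#000000` → cut (S809, F983). Machine vertices: (94.6791,9.0628) → (69.0193,4.9325) → (52.6124,25.0894) → (61.8653,49.3766) → (87.5251,53.5069) → (103.9320,33.3500) → (94.6791,9.0628). Closed: final G1 returns to the first vertex.

**Shape 2** — `<path>` quadratic bezier, stroke `#ff00ff` → engrave (S271, F3855). Control points (SVG): P0=(93.5218,134.6028), P1=(105.5159,82.5868), P2=(76.4633,99.1240); sampled at t=k/5. Machine vertices: (93.5218,75.4428) → (96.6776,93.5071) → (96.5496,106.0871) → (93.1379,113.1828) → (86.4425,114.7944) → (76.4633,110.9216). Open path.

**Shape 3** — `<path>` quadratic bezier, stroke `#ff00ff` → engrave (S271, F3855). Control points (SVG): P0=(72.7938,178.9389), P1=(33.0831,147.7829), P2=(28.2060,82.3519); sampled at t=k/5. Machine vertices: (72.7938,31.1067) → (58.3029,44.9401) → (46.5986,61.5155) → (37.6811,80.8329) → (31.5502,102.8923) → (28.2060,127.6937). Open path.

**Shape 4** — `<path>` open polyline, stroke `#000000` → cut (S809, F983). Machine vertices: (54.5916,68.0697) → (97.0107,85.8413) → (28.2546,136.8843) → (50.2698,35.1025) → (156.2921,204.8662) → (139.3228,200.4448). Open path.

**Shape 5** — `<path>` cubic bezier, stroke `#000000` → cut (S809, F983). Control points (SVG): P0=(79.9620,184.9524), P1=(65.3737,184.4776), P2=(111.9115,22.0078), P3=(92.1577,29.4096); sampled at t=k/5. Machine vertices: (79.9620,25.0932) → (77.5248,42.1625) → (83.6418,82.1811) → (92.1970,129.2193) → (97.0743,167.3474) → (92.1577,180.6360). Open path.

**Shape 6** — `<polyline>` open polyline, stroke `#000000` → cut (S809, F983). Machine vertices: (96.3770,82.9597) → (154.3099,179.2823) → (10.6103,174.1103) → (144.5332,40.2777) → (22.8833,168.1113). Open path.

**Shape 7** — `<path>` regular polygon, stroke `#000000` → cut (S809, F983). Machine vertices: (132.2850,120.2075) → (160.1715,111.2412) → (151.2052,83.3547) → (123.3187,92.3210) → (132.2850,120.2075). Closed: final G1 returns to the first vertex.

G21
G90
G0 X94.6791 Y9.0628
M4 S809
G1 X69.0193 Y4.9325 F983
G1 X52.6124 Y25.0894
G1 X61.8653 Y49.3766
G1 X87.5251 Y53.5069
G1 X103.9320 Y33.3500
G1 X94.6791 Y9.0628
M5
G0 X93.5218 Y75.4428
M4 S271
G1 X96.6776 Y93.5071 F3855
G1 X96.5496 Y106.0871
G1 X93.1379 Y113.1828
G1 X86.4425 Y114.7944
G1 X76.4633 Y110.9216
M5
G0 X72.7938 Y31.1067
M4 S271
G1 X58.3029 Y44.9401 F3855
G1 X46.5986 Y61.5155
G1 X37.6811 Y80.8329
G1 X31.5502 Y102.8923
G1 X28.2060 Y127.6937
M5
G0 X54.5916 Y68.0697
M4 S809
G1 X97.0107 Y85.8413 F983
G1 X28.2546 Y136.8843
G1 X50.2698 Y35.1025
G1 X156.2921 Y204.8662
G1 X139.3228 Y200.4448
M5
G0 X79.9620 Y25.0932
M4 S809
G1 X77.5248 Y42.1625 F983
G1 X83.6418 Y82.1811
G1 X92.1970 Y129.2193
G1 X97.0743 Y167.3474
G1 X92.1577 Y180.6360
M5
G0 X96.3770 Y82.9597
M4 S809
G1 X154.3099 Y179.2823 F983
G1 X10.6103 Y174.1103
G1 X144.5332 Y40.2777
G1 X22.8833 Y168.1113
M5
G0 X132.2850 Y120.2075
M4 S809
G1 X160.1715 Y111.2412 F983
G1 X151.2052 Y83.3547
G1 X123.3187 Y92.3210
G1 X132.2850 Y120.2075
M5
G0 X0.0000 Y0.0000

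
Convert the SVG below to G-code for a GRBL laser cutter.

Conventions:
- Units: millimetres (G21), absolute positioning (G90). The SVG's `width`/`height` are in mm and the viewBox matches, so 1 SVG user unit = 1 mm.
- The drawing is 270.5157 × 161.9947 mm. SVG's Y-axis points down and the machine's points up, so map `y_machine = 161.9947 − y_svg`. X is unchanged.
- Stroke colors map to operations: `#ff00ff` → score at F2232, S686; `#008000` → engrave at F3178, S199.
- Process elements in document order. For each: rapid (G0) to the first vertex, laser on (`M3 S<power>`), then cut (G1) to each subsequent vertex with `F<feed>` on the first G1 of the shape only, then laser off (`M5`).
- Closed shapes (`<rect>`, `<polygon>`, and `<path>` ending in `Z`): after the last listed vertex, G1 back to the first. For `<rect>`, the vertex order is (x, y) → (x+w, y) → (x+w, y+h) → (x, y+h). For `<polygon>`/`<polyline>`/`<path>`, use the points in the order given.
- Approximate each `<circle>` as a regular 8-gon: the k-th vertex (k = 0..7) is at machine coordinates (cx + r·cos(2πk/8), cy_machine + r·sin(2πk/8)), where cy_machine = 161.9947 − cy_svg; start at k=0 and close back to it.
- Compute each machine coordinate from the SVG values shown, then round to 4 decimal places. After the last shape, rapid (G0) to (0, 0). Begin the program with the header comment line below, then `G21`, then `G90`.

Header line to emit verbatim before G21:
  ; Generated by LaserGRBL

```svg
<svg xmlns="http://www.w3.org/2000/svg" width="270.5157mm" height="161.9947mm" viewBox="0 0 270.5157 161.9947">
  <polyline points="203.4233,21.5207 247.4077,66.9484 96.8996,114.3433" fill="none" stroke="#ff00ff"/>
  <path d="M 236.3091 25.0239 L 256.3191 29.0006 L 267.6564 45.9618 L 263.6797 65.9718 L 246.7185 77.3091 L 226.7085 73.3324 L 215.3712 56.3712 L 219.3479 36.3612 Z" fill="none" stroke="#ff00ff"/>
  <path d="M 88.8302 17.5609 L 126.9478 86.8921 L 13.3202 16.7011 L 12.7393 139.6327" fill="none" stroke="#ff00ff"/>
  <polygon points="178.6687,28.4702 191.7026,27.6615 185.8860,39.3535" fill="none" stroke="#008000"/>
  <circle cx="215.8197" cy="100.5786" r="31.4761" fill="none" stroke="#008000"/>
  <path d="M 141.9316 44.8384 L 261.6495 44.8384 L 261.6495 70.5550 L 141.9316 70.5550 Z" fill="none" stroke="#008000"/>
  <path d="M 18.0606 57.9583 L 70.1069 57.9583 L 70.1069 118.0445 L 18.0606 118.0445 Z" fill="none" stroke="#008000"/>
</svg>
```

Since the viewBox matches the mm dimensions, user units are millimetres directly. The only transform is the Y-flip y_m = 161.9947 − y_svg.

Shape 1 is a open polyline drawn with `<polyline>`. Its stroke #ff00ff means score at S686, F2232. After flipping Y the toolpath is (203.4233,140.4740) → (247.4077,95.0463) → (96.8996,47.6514).

Shape 2 is a regular polygon drawn with `<path>`. Its stroke #ff00ff means score at S686, F2232. After flipping Y the toolpath is (236.3091,136.9708) → (256.3191,132.9941) → (267.6564,116.0329) → (263.6797,96.0229) → (246.7185,84.6856) → (226.7085,88.6623) → (215.3712,105.6235) → (219.3479,125.6335) → (236.3091,136.9708), returning to the start.

Shape 3 is a open polyline drawn with `<path>`. Its stroke #ff00ff means score at S686, F2232. After flipping Y the toolpath is (88.8302,144.4338) → (126.9478,75.1026) → (13.3202,145.2936) → (12.7393,22.3620).

Shape 4 is a regular polygon drawn with `<polygon>`. Its stroke #008000 means engrave at S199, F3178. After flipping Y the toolpath is (178.6687,133.5245) → (191.7026,134.3332) → (185.8860,122.6412) → (178.6687,133.5245), returning to the start.

Shape 5 is a circle drawn with `<circle>`. Its stroke #008000 means engrave at S199, F3178. After flipping Y the toolpath is (247.2958,61.4161) → (238.0767,83.6731) → (215.8197,92.8922) → (193.5627,83.6731) → (184.3436,61.4161) → (193.5627,39.1591) → (215.8197,29.9400) → (238.0767,39.1591) → (247.2958,61.4161), returning to the start.

Shape 6 is a rectangle drawn with `<path>`. Its stroke #008000 means engrave at S199, F3178. After flipping Y the toolpath is (141.9316,117.1563) → (261.6495,117.1563) → (261.6495,91.4397) → (141.9316,91.4397) → (141.9316,117.1563), returning to the start.

Shape 7 is a rectangle drawn with `<path>`. Its stroke #008000 means engrave at S199, F3178. After flipping Y the toolpath is (18.0606,104.0364) → (70.1069,104.0364) → (70.1069,43.9502) → (18.0606,43.9502) → (18.0606,104.0364), returning to the start.

; Generated by LaserGRBL
G21
G90
G0 X203.4233 Y140.4740
M3 S686
G1 X247.4077 Y95.0463 F2232
G1 X96.8996 Y47.6514
M5
G0 X236.3091 Y136.9708
M3 S686
G1 X256.3191 Y132.9941 F2232
G1 X267.6564 Y116.0329
G1 X263.6797 Y96.0229
G1 X246.7185 Y84.6856
G1 X226.7085 Y88.6623
G1 X215.3712 Y105.6235
G1 X219.3479 Y125.6335
G1 X236.3091 Y136.9708
M5
G0 X88.8302 Y144.4338
M3 S686
G1 X126.9478 Y75.1026 F2232
G1 X13.3202 Y145.2936
G1 X12.7393 Y22.3620
M5
G0 X178.6687 Y133.5245
M3 S199
G1 X191.7026 Y134.3332 F3178
G1 X185.8860 Y122.6412
G1 X178.6687 Y133.5245
M5
G0 X247.2958 Y61.4161
M3 S199
G1 X238.0767 Y83.6731 F3178
G1 X215.8197 Y92.8922
G1 X193.5627 Y83.6731
G1 X184.3436 Y61.4161
G1 X193.5627 Y39.1591
G1 X215.8197 Y29.9400
G1 X238.0767 Y39.1591
G1 X247.2958 Y61.4161
M5
G0 X141.9316 Y117.1563
M3 S199
G1 X261.6495 Y117.1563 F3178
G1 X261.6495 Y91.4397
G1 X141.9316 Y91.4397
G1 X141.9316 Y117.1563
M5
G0 X18.0606 Y104.0364
M3 S199
G1 X70.1069 Y104.0364 F3178
G1 X70.1069 Y43.9502
G1 X18.0606 Y43.9502
G1 X18.0606 Y104.0364
M5
G0 X0.0000 Y0.0000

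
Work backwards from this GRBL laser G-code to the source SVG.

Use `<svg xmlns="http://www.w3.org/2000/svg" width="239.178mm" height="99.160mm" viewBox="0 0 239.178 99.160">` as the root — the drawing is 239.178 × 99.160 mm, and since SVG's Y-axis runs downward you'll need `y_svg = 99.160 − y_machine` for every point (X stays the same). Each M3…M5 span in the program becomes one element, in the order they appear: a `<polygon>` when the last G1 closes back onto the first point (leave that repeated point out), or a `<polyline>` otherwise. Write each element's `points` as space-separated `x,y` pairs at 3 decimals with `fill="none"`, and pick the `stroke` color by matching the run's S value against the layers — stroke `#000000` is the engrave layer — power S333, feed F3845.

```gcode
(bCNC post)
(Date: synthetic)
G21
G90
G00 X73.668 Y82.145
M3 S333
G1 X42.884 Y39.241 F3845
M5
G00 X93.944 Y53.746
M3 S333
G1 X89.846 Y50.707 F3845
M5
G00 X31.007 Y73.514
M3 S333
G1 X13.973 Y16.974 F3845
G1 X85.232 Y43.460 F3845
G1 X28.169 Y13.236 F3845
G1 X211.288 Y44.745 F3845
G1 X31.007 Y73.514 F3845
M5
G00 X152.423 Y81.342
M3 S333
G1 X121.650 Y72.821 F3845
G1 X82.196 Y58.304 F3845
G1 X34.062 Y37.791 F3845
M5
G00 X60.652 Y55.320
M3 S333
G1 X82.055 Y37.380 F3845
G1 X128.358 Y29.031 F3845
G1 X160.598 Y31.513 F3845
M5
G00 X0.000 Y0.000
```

<svg xmlns="http://www.w3.org/2000/svg" width="239.178mm" height="99.160mm" viewBox="0 0 239.178 99.160">
  <polyline points="73.668,17.015 42.884,59.919" fill="none" stroke="#000000"/>
  <polyline points="93.944,45.414 89.846,48.453" fill="none" stroke="#000000"/>
  <polygon points="31.007,25.646 13.973,82.186 85.232,55.700 28.169,85.924 211.288,54.415" fill="none" stroke="#000000"/>
  <polyline points="152.423,17.818 121.650,26.339 82.196,40.856 34.062,61.369" fill="none" stroke="#000000"/>
  <polyline points="60.652,43.840 82.055,61.780 128.358,70.129 160.598,67.647" fill="none" stroke="#000000"/>
</svg>

Machine Y-up, SVG Y-down with viewBox height 99.160, so y_svg = 99.160 − y_machine; X carries over. Every run uses S333, so all elements get stroke `#000000` (engrave).

Run 1: The run is open, so emit a `<polyline>` with points (Y-flipped): 73.668,17.015 42.884,59.919.

Run 2: The run is open, so emit a `<polyline>` with points (Y-flipped): 93.944,45.414 89.846,48.453.

Run 3: The run returns to its start, so emit a `<polygon>` with points (Y-flipped): 31.007,25.646 13.973,82.186 85.232,55.700 28.169,85.924 211.288,54.415.

Run 4: The run is open, so emit a `<polyline>` with points (Y-flipped): 152.423,17.818 121.650,26.339 82.196,40.856 34.062,61.369.

Run 5: The run is open, so emit a `<polyline>` with points (Y-flipped): 60.652,43.840 82.055,61.780 128.358,70.129 160.598,67.647.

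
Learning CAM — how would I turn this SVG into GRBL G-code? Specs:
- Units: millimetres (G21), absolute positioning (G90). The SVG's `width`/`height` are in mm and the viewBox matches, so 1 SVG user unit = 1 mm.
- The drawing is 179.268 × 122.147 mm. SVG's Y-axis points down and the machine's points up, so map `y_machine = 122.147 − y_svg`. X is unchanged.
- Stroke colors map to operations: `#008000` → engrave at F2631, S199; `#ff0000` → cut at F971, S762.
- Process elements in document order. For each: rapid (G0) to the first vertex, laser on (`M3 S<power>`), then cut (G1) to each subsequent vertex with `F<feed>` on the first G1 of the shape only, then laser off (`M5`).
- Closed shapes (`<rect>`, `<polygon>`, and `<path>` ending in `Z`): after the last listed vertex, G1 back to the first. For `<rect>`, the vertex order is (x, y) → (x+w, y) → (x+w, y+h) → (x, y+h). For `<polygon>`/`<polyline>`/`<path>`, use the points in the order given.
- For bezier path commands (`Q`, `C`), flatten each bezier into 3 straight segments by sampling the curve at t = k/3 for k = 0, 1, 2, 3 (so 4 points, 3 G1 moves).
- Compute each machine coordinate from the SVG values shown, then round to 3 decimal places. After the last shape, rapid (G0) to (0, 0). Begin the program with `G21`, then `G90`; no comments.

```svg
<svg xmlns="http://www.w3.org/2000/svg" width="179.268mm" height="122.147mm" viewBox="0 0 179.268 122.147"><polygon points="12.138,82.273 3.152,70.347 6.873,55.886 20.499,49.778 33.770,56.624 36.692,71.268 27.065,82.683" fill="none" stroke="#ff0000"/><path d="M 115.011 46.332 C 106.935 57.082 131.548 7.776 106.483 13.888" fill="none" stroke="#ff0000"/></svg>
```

G21
G90
G0 X12.138 Y39.874
M3 S762
G1 X3.152 Y51.800 F971
G1 X6.873 Y66.261
G1 X20.499 Y72.369
G1 X33.770 Y65.523
G1 X36.692 Y50.879
G1 X27.065 Y39.464
G1 X12.138 Y39.874
M5
G0 X115.011 Y75.815
M3 S762
G1 X114.781 Y80.807 F971
G1 X118.039 Y100.175
G1 X106.483 Y108.259
M5
G0 X0.000 Y0.000

1 u = 1 mm; y_m = 122.147 − y.

[1] `<polygon>` regular polygon, #ff0000→cut S762 F971: (12.138,39.874) → (3.152,51.800) → (6.873,66.261) → (20.499,72.369) → (33.770,65.523) → (36.692,50.879) → (27.065,39.464) → (12.138,39.874) (closed)

[2] `<path>` cubic bezier, #ff0000→cut S762 F971: (115.011,75.815) → (114.781,80.807) → (118.039,100.175) → (106.483,108.259)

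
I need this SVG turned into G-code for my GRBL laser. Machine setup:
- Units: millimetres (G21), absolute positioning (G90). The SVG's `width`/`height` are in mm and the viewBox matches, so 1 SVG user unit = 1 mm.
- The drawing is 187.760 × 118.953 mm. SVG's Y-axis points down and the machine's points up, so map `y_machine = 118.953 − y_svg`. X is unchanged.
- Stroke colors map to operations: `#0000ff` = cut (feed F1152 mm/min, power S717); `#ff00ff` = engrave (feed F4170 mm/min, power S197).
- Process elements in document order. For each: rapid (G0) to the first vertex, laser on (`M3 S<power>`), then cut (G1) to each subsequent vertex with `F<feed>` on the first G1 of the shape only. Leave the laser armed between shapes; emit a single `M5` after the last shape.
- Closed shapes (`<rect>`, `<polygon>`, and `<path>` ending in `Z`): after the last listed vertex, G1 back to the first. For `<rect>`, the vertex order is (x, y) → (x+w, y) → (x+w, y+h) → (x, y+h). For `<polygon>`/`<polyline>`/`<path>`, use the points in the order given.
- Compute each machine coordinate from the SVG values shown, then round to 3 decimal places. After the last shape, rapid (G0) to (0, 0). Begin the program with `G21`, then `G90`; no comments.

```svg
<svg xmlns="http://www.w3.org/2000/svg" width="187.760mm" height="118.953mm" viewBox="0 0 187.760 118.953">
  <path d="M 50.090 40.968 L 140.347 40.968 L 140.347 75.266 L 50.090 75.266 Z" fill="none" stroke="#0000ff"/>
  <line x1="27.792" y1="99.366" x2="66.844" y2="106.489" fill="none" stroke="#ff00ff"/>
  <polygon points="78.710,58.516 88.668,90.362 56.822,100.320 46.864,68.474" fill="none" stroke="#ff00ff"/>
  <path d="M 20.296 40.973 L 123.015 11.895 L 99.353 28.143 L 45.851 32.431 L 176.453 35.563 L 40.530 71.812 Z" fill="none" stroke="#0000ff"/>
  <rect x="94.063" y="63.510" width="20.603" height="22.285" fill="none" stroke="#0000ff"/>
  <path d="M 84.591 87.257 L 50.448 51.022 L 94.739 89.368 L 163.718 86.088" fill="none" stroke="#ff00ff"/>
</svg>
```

G21
G90
G0 X50.090 Y77.985
M3 S717
G1 X140.347 Y77.985 F1152
G1 X140.347 Y43.687
G1 X50.090 Y43.687
G1 X50.090 Y77.985
G0 X27.792 Y19.587
M3 S197
G1 X66.844 Y12.464 F4170
G0 X78.710 Y60.437
M3 S197
G1 X88.668 Y28.591 F4170
G1 X56.822 Y18.633
G1 X46.864 Y50.479
G1 X78.710 Y60.437
G0 X20.296 Y77.980
M3 S717
G1 X123.015 Y107.058 F1152
G1 X99.353 Y90.810
G1 X45.851 Y86.522
G1 X176.453 Y83.390
G1 X40.530 Y47.141
G1 X20.296 Y77.980
G0 X94.063 Y55.443
M3 S717
G1 X114.666 Y55.443 F1152
G1 X114.666 Y33.158
G1 X94.063 Y33.158
G1 X94.063 Y55.443
G0 X84.591 Y31.696
M3 S197
G1 X50.448 Y67.931 F4170
G1 X94.739 Y29.585
G1 X163.718 Y32.865
M5
G0 X0.000 Y0.000

1 u = 1 mm; y_m = 118.953 − y.

[1] `<path>` rectangle, #0000ff→cut S717 F1152: (50.090,77.985) → (140.347,77.985) → (140.347,43.687) → (50.090,43.687) → (50.090,77.985) (closed)

[2] `<line>` line segment, #ff00ff→engrave S197 F4170: (27.792,19.587) → (66.844,12.464)

[3] `<polygon>` regular polygon, #ff00ff→engrave S197 F4170: (78.710,60.437) → (88.668,28.591) → (56.822,18.633) → (46.864,50.479) → (78.710,60.437) (closed)

[4] `<path>` closed polygon, #0000ff→cut S717 F1152: (20.296,77.980) → (123.015,107.058) → (99.353,90.810) → (45.851,86.522) → (176.453,83.390) → (40.530,47.141) → (20.296,77.980) (closed)

[5] `<rect>` rectangle, #0000ff→cut S717 F1152: (94.063,55.443) → (114.666,55.443) → (114.666,33.158) → (94.063,33.158) → (94.063,55.443) (closed)

[6] `<path>` open polyline, #ff00ff→engrave S197 F4170: (84.591,31.696) → (50.448,67.931) → (94.739,29.585) → (163.718,32.865)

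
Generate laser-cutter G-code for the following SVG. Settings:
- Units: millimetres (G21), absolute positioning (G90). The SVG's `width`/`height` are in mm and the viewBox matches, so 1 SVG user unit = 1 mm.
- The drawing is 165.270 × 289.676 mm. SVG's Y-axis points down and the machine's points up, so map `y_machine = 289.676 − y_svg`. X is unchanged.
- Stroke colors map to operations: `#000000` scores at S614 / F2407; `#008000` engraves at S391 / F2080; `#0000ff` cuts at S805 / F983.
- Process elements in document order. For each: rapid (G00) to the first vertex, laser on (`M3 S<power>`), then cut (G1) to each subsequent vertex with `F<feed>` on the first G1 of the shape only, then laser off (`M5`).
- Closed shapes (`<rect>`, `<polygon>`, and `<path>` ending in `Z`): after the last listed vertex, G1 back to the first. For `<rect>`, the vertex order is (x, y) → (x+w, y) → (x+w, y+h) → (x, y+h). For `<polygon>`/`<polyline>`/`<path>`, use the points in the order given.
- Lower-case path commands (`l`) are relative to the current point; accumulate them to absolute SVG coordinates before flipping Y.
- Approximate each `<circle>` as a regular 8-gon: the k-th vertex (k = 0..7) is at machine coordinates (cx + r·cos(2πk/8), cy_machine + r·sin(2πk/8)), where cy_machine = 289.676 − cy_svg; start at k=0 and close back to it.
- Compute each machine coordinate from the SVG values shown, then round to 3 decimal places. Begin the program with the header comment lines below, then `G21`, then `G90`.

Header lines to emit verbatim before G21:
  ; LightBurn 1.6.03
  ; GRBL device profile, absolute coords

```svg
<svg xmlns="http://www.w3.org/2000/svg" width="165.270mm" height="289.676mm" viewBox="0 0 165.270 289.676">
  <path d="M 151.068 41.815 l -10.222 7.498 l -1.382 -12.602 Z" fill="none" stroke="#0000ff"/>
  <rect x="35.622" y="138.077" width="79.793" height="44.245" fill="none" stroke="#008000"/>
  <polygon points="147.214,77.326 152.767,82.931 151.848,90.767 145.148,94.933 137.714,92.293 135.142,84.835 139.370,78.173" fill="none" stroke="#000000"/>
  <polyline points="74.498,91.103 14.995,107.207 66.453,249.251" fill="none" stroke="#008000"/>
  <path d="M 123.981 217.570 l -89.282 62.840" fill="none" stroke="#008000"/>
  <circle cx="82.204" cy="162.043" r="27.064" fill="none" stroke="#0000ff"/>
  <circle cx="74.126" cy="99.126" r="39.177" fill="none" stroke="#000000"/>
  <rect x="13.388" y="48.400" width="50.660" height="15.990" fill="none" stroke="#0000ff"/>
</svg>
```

viewBox `0 0 165.270 289.676` with mm width/height → 1 unit = 1 mm. Flip: y_m = 289.676 − y_svg.

**Shape 1** — `<path>` regular polygon, stroke `#0000ff` → cut (S805, F983). Machine vertices: (151.068,247.861) → (140.846,240.363) → (139.464,252.965) → (151.068,247.861). Closed: final G1 returns to the first vertex.

**Shape 2** — `<rect>` rectangle, stroke `#008000` → engrave (S391, F2080). Machine vertices: (35.622,151.599) → (115.415,151.599) → (115.415,107.354) → (35.622,107.354) → (35.622,151.599). Closed: final G1 returns to the first vertex.

**Shape 3** — `<polygon>` regular polygon, stroke `#000000` → score (S614, F2407). Machine vertices: (147.214,212.350) → (152.767,206.745) → (151.848,198.909) → (145.148,194.743) → (137.714,197.383) → (135.142,204.841) → (139.370,211.503) → (147.214,212.350). Closed: final G1 returns to the first vertex.

**Shape 4** — `<polyline>` open polyline, stroke `#008000` → engrave (S391, F2080). Machine vertices: (74.498,198.573) → (14.995,182.469) → (66.453,40.425). Open path.

**Shape 5** — `<path>` line segment, stroke `#008000` → engrave (S391, F2080). Machine vertices: (123.981,72.106) → (34.699,9.266). Open path.

**Shape 6** — `<circle>` circle, stroke `#0000ff` → cut (S805, F983). Machine vertices: (109.268,127.633) → (101.341,146.770) → (82.204,154.697) → (63.067,146.770) → (55.140,127.633) → (63.067,108.496) → (82.204,100.569) → (101.341,108.496) → (109.268,127.633). Closed: final G1 returns to the first vertex.

**Shape 7** — `<circle>` circle, stroke `#000000` → score (S614, F2407). Machine vertices: (113.303,190.550) → (101.828,218.252) → (74.126,229.727) → (46.424,218.252) → (34.949,190.550) → (46.424,162.848) → (74.126,151.373) → (101.828,162.848) → (113.303,190.550). Closed: final G1 returns to the first vertex.

**Shape 8** — `<rect>` rectangle, stroke `#0000ff` → cut (S805, F983). Machine vertices: (13.388,241.276) → (64.048,241.276) → (64.048,225.286) → (13.388,225.286) → (13.388,241.276). Closed: final G1 returns to the first vertex.

; LightBurn 1.6.03
; GRBL device profile, absolute coords
G21
G90
G00 X151.068 Y247.861
M3 S805
G1 X140.846 Y240.363 F983
G1 X139.464 Y252.965
G1 X151.068 Y247.861
M5
G00 X35.622 Y151.599
M3 S391
G1 X115.415 Y151.599 F2080
G1 X115.415 Y107.354
G1 X35.622 Y107.354
G1 X35.622 Y151.599
M5
G00 X147.214 Y212.350
M3 S614
G1 X152.767 Y206.745 F2407
G1 X151.848 Y198.909
G1 X145.148 Y194.743
G1 X137.714 Y197.383
G1 X135.142 Y204.841
G1 X139.370 Y211.503
G1 X147.214 Y212.350
M5
G00 X74.498 Y198.573
M3 S391
G1 X14.995 Y182.469 F2080
G1 X66.453 Y40.425
M5
G00 X123.981 Y72.106
M3 S391
G1 X34.699 Y9.266 F2080
M5
G00 X109.268 Y127.633
M3 S805
G1 X101.341 Y146.770 F983
G1 X82.204 Y154.697
G1 X63.067 Y146.770
G1 X55.140 Y127.633
G1 X63.067 Y108.496
G1 X82.204 Y100.569
G1 X101.341 Y108.496
G1 X109.268 Y127.633
M5
G00 X113.303 Y190.550
M3 S614
G1 X101.828 Y218.252 F2407
G1 X74.126 Y229.727
G1 X46.424 Y218.252
G1 X34.949 Y190.550
G1 X46.424 Y162.848
G1 X74.126 Y151.373
G1 X101.828 Y162.848
G1 X113.303 Y190.550
M5
G00 X13.388 Y241.276
M3 S805
G1 X64.048 Y241.276 F983
G1 X64.048 Y225.286
G1 X13.388 Y225.286
G1 X13.388 Y241.276
M5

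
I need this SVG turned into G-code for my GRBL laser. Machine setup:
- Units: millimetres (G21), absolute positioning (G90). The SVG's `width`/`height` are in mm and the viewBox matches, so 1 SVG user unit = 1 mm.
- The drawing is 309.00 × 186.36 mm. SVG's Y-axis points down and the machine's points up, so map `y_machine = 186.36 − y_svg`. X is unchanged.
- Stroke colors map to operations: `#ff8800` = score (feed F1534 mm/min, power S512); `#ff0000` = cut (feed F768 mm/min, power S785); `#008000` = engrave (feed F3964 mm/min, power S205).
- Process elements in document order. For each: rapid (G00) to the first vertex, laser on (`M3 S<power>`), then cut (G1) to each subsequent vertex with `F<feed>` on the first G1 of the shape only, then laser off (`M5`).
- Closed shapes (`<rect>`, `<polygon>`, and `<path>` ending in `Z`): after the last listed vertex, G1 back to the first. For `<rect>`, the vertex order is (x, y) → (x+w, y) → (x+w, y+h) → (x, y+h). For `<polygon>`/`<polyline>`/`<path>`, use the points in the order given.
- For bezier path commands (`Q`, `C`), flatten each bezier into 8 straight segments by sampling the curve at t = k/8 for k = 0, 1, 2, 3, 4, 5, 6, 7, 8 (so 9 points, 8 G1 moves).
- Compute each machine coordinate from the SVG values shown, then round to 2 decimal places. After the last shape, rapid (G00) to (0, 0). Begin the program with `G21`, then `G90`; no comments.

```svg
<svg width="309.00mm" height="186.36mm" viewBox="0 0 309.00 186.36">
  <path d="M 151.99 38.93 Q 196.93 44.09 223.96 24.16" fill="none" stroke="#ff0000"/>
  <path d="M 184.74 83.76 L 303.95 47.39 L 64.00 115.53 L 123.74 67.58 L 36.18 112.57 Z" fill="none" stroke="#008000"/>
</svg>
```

G21
G90
G00 X151.99 Y147.43
M3 S785
G1 X162.95 Y146.53 F768
G1 X173.34 Y146.42
G1 X183.18 Y147.09
G1 X192.45 Y148.54
G1 X201.17 Y150.78
G1 X209.33 Y153.80
G1 X216.92 Y157.61
G1 X223.96 Y162.20
M5
G00 X184.74 Y102.60
M3 S205
G1 X303.95 Y138.97 F3964
G1 X64.00 Y70.83
G1 X123.74 Y118.78
G1 X36.18 Y73.79
G1 X184.74 Y102.60
M5
G00 X0.00 Y0.00

1 u = 1 mm; y_m = 186.36 − y.

[1] `<path>` quadratic bezier, #ff0000→cut S785 F768: (151.99,147.43) → (162.95,146.53) → (173.34,146.42) → (183.18,147.09) → (192.45,148.54) → (201.17,150.78) → (209.33,153.80) → (216.92,157.61) → (223.96,162.20)

[2] `<path>` closed polygon, #008000→engrave S205 F3964: (184.74,102.60) → (303.95,138.97) → (64.00,70.83) → (123.74,118.78) → (36.18,73.79) → (184.74,102.60) (closed)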